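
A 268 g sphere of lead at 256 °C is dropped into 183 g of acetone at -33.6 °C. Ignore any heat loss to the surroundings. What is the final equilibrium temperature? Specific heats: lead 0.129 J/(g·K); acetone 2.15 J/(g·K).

T_f ≈ -10.2 °C

T_f = Σ m_i c_i T_i / Σ m_i c_i:
T_f = (34.57*256 + 393.45*(-33.6)) / (34.57 + 393.45)
    = -4369.5 / 428.02 ≈ -10.21 °C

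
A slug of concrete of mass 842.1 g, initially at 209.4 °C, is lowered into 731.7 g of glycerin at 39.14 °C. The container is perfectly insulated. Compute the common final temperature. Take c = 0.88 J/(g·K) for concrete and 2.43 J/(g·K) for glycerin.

Energy conservation, ΣQ = 0:
842.1·0.88·(T − 209.4) + 731.7·2.43·(T − 39.14) = 0
741.05(T − 209.4) + 1778(T − 39.14) = 0
2519.1 T = 224768
T = 224768/2519.1 ≈ 89.23 °C

T_f ≈ 89.2 °C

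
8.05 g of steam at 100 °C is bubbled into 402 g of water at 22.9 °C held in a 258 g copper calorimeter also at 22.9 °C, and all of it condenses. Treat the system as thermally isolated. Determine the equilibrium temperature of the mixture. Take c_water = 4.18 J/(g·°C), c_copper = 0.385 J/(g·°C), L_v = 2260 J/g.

Let T be the final temperature. ΣQ_i = 0:
latent heat released on condensation: 8.05·2260 = 18193; condensate cools 100→T: 8.05·4.18·(T − 100) = 33.65(T − 100); original water: 1680.4(T − 22.9); cup: 99.33(T − 22.9)
1813.3 T = 18193 + 3364.9 + 40755 = 62313
T ≈ 34.36 °C — below 100 °C, confirming all the steam condensed.

T_f ≈ 34.4 °C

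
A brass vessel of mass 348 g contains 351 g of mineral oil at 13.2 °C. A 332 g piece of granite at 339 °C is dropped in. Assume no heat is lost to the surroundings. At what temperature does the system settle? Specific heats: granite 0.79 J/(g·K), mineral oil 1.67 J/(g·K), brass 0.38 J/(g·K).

T_f ≈ 100.3 °C

Energy conservation, ΣQ = 0:
332·0.79·(T − 339) + 351·1.67·(T − 13.2) + 348·0.38·(T − 13.2) = 0
262.28(T − 339) + 586.17(T − 13.2) + 132.24(T − 13.2) = 0
(262.28 + 586.17 + 132.24) T = 262.28·339 + 586.17·13.2 + 132.24·13.2
T = 98396 / 980.69 = 100 °C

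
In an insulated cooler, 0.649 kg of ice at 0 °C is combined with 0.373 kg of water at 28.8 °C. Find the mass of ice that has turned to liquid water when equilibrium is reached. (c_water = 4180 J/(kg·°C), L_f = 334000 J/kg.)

Water can give up m c ΔT = 0.373·4180·28.8 = 44903 J before reaching 0 °C.
Fully melting the ice requires m_ice L_f = 0.649·334000 = 216766 J.
Since 44903 < 216766 J, not all the ice melts; equilibrium is at 0 °C.
m_melt = 44903 / L_f = 0.1344 kg.

m_melted ≈ 0.134 kg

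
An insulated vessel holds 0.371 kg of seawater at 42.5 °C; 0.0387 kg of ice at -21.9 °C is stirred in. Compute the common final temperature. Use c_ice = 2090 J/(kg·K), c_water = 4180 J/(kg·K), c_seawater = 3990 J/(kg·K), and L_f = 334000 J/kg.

T_f ≈ 29.4 °C

Taking heat into each body as positive, Σ m c ΔT = 0:
ice -21.9→0 °C: 0.0387×2090×21.9 = 1771.3; latent heat to melt: 0.0387×334000 = 12926; warm the meltwater: 161.77 T; seawater: 1480.3(T − 42.5)
1642.1 T = 62912 − 14697 = 48215
T ≈ 29.36 °C — above 0 °C, consistent with complete melting.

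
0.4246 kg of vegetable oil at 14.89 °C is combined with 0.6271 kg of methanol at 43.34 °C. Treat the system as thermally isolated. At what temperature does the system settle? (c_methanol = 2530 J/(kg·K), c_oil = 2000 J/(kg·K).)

T_f ≈ 33.4 °C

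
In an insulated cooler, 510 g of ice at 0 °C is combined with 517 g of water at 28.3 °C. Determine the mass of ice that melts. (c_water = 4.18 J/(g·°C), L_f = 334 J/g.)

m_melted ≈ 183 g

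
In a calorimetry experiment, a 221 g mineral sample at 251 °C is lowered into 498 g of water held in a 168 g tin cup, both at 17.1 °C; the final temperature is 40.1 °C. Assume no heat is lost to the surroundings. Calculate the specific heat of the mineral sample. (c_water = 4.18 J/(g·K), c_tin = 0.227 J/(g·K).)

c ≈ 1.05 J/(g·K)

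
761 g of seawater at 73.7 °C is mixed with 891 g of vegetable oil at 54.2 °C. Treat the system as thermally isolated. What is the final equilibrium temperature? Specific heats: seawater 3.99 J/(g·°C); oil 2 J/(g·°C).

Taking heat into each body as positive, Σ m c ΔT = 0:
761*3.99*(T − 73.7) + 891*2*(T − 54.2) = 0
(3036.4 + 1782) T = 3036.4*73.7 + 1782*54.2
T = 320366 / 4818.4 = 66.5 °C

T_f ≈ 66.5 °C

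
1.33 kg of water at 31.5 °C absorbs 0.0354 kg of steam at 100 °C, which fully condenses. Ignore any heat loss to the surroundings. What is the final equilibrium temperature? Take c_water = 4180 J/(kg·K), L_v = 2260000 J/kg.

Heat gained plus heat lost sum to zero:
condense steam: −0.0354·2260000 = −80004
  condensed water 100 °C→T: 147.97(T − 100)
  water warms: 1.33·4180·(T − 31.5) = 5559.4(T − 31.5)
5707.4 T = 80004 + 14797 + 175121 = 269922
T ≈ 47.29 °C, under the boiling point, so the assumption holds.

T_f ≈ 47.3 °C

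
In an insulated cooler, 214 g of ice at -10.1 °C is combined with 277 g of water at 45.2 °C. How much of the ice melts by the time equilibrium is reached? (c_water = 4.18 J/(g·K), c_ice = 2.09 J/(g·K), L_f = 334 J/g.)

m_melted ≈ 143 g

Heat available from the water dropping to 0 °C: 277·4.18·45.2 = 52335 J.
Of that, 214·2.09·10.1 = 4517.3 J goes to bring the ice to 0 °C, leaving 47818 J.
Fully melting the ice requires m_ice L_f = 214·334 = 71476 J.
47818 J < 71476 J, so only part of the ice melts and the system sits at 0 °C.
m_melt = 47818 / L_f = 143.2 g.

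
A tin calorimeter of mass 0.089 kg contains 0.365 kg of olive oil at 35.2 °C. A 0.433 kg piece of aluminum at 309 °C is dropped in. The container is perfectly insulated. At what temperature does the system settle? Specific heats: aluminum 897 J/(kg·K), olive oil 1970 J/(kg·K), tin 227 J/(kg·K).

Setting the total heat transfer to zero:
0.433×897×(T − 309) + 0.365×1970×(T − 35.2) + 0.089×227×(T − 35.2) = 0
1127.7 T = 146038
T = 146038 / 1127.7 = 130 °C

T_f ≈ 129.5 °C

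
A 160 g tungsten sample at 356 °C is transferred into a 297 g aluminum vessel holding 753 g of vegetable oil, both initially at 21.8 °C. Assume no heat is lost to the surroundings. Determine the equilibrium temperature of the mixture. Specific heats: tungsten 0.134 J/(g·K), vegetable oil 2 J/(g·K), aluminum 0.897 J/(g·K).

T_f ≈ 25.8 °C

Taking heat into each body as positive, Σ m c ΔT = 0:
160*0.134*(T − 356) + 753*2*(T − 21.8) + 297*0.897*(T − 21.8) = 0
21.44(T − 356) + 1506(T − 21.8) + 266.41(T − 21.8) = 0
1793.8 T = 46271
T = 46271/1793.8 ≈ 25.79 °C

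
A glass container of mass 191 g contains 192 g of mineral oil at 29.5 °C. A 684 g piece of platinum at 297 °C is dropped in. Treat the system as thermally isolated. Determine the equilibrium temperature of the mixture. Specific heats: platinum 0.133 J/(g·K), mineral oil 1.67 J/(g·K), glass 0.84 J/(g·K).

T_f ≈ 72.0 °C

T_f is the heat-capacity-weighted average of the initial temperatures:
T_f = (90.97×297 + 320.64×29.5 + 160.44×29.5) / (90.97 + 320.64 + 160.44)
    = 41211 / 572.05 ≈ 72.04 °C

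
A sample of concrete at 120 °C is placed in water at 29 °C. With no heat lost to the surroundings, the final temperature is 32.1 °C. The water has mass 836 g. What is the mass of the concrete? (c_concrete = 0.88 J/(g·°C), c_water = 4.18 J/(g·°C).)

m ≈ 140 g

Heat lost by the concrete = heat gained by the water:
m·0.88·(120 − 32.1) = 836·4.18·(32.1 − 29)
77.35 m = 10833  ⇒  m ≈ 140 g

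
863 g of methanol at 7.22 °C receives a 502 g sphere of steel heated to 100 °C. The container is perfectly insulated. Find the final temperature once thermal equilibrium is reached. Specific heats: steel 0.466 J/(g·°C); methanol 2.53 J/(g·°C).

T_f ≈ 16.2 °C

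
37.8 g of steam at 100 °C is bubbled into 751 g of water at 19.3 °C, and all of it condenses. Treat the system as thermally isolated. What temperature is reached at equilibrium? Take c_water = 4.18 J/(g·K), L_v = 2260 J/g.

Net heat exchanged in the isolated system is zero:
latent heat released on condensation: 37.8×2260 = 85428
  condensed water 100 °C→T: 158(T − 100)
  original water: 3139.2(T − 19.3)
3297.2 T = 85428 + 15800 + 60586 = 161815
T ≈ 49.08 °C, under the boiling point, so the assumption holds.

T_f ≈ 49.1 °C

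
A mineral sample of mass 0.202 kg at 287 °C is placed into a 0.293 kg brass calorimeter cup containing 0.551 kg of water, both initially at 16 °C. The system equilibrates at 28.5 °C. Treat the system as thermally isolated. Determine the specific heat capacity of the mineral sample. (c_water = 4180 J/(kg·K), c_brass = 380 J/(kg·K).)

c ≈ 578 J/(kg·K)

Let T be the final temperature. ΣQ_i = 0:
0.202·c·(28.5 − 287) + 0.551·4180·(28.5 − 16) + 0.293·380·(28.5 − 16) = 0
-52.22 c = -30182
c = -30182/-52.22 ≈ 578 J/(kg·K)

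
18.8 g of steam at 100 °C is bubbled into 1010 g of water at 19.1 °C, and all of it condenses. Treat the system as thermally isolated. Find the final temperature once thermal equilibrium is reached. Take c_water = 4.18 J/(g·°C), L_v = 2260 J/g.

Net heat exchanged in the isolated system is zero:
latent heat released on condensation: 18.8×2260 = 42488; condensed water 100 °C→T: 78.58(T − 100); original water: 4221.8(T − 19.1)
4300.4 T = 42488 + 7858.4 + 80636 = 130983
T ≈ 30.46 °C — below 100 °C, confirming all the steam condensed.

T_f ≈ 30.5 °C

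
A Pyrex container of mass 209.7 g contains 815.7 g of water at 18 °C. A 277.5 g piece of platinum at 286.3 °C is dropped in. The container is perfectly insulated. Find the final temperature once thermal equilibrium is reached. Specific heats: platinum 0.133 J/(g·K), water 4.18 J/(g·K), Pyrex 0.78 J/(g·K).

Heat gained plus heat lost sum to zero:
277.5*0.133*(T − 286.3) + 815.7*4.18*(T − 18) + 209.7*0.78*(T − 18) = 0
(36.91 + 3409.6 + 163.57) T = 36.91*286.3 + 3409.6*18 + 163.57*18
T ≈ 20.74 °C

T_f ≈ 20.7 °C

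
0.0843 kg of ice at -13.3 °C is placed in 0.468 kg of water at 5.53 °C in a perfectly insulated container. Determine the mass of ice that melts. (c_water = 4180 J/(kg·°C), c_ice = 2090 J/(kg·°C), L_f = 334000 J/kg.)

m_melted ≈ 0.0254 kg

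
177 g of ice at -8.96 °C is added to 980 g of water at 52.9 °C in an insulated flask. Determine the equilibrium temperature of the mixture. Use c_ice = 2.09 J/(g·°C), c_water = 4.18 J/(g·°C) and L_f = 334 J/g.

T_f ≈ 31.9 °C

Sum of m c ΔT and latent-heat terms is zero:
warm ice to 0 °C: 177×2.09×(0 − (-8.96)) = 3314.6; fusion: m_ice L_f = 177×334 = 59118; meltwater 0→T: 177×4.18×T = 739.86 T; water cools: 980×4.18×(T − 52.9) = 4096.4(T − 52.9)
4836.3 T = 216700 − 62433 = 154267
T ≈ 31.90 °C. Since T > 0 °C, the all-ice-melts assumption holds.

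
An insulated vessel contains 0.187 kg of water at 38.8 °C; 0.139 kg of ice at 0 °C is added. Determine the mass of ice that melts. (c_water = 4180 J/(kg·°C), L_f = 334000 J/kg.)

m_melted ≈ 0.0908 kg

Heat available from the water dropping to 0 °C: 0.187·4180·38.8 = 30328 J.
Fully melting the ice requires m_ice L_f = 0.139·334000 = 46426 J.
That's not enough to melt it all — equilibrium is at 0 °C with ice remaining.
m_melted·334000 = 30328  ⇒  m_melted ≈ 0.0908 kg.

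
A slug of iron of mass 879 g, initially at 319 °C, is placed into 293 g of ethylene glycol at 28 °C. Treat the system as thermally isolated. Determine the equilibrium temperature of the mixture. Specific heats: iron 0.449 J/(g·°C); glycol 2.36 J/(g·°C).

T_f ≈ 133.7 °C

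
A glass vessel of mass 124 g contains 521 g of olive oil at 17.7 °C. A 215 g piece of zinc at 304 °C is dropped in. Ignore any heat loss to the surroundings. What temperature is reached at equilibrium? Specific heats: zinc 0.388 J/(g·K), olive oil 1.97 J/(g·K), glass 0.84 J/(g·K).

Let T be the final temperature. ΣQ_i = 0:
215*0.388*(T − 304) + 521*1.97*(T − 17.7) + 124*0.84*(T − 17.7) = 0
83.42(T − 304) + 1026.4(T − 17.7) + 104.16(T − 17.7) = 0
(83.42 + 1026.4 + 104.16) T = 83.42*304 + 1026.4*17.7 + 104.16*17.7
T = 45370/1213.9 ≈ 37.37 °C

T_f ≈ 37.4 °C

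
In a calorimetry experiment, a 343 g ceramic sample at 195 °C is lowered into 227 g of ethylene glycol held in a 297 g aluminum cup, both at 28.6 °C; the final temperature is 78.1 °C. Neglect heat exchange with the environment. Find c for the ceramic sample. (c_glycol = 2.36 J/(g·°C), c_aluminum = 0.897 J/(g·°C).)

c ≈ 0.99 J/(g·°C)

Conservation of energy gives ΣQ = 0:
343·c·(78.1 − 195) + 227·2.36·(78.1 − 28.6) + 297·0.897·(78.1 − 28.6) = 0
-40097 c = -39705
c = -39705/-40097 ≈ 0.9902 J/(g·°C)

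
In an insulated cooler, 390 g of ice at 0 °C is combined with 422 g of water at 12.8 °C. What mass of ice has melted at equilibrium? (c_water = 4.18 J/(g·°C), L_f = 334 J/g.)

Heat available from the water dropping to 0 °C: 422×4.18×12.8 = 22579 J.
To melt every bit of ice: 390×334 = 130260 J.
Since 22579 < 130260 J, not all the ice melts; equilibrium is at 0 °C.
Mass melted = 22579/334 ≈ 67.6 g.

m_melted ≈ 67.6 g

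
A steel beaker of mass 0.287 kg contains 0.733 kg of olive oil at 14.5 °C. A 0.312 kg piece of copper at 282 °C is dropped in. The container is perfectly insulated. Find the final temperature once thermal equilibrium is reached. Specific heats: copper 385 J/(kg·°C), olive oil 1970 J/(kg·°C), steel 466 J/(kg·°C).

T_f ≈ 33.4 °C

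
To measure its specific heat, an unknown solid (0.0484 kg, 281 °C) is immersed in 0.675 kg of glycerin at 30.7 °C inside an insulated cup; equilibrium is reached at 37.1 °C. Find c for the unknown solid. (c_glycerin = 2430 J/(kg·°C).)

c ≈ 889 J/(kg·°C)

Heat lost by the unknown solid = heat gained by the glycerin:
0.0484×c×(281 − 37.1) = 0.675×2430×(37.1 − 30.7)
11.8 c = 10498  ⇒  c ≈ 889.3 J/(kg·°C)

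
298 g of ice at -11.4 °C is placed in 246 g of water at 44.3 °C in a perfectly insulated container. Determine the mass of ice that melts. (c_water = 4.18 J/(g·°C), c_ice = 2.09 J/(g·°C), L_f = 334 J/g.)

Heat available from the water dropping to 0 °C: 246·4.18·44.3 = 45553 J.
Of that, 298·2.09·11.4 = 7100.1 J goes to bring the ice to 0 °C, leaving 38453 J.
Melting all 298 g of ice would need 298·334 = 99532 J.
That's not enough to melt it all — equilibrium is at 0 °C with ice remaining.
m_melt = 38453 / L_f = 115.1 g.

m_melted ≈ 115 g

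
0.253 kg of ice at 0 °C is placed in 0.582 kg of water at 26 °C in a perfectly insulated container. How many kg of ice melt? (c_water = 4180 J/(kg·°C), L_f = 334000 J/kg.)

m_melted ≈ 0.189 kg

Heat available from the water dropping to 0 °C: 0.582·4180·26 = 63252 J.
To melt every bit of ice: 0.253·334000 = 84502 J.
63252 J < 84502 J, so only part of the ice melts and the system sits at 0 °C.
m_melted·334000 = 63252  ⇒  m_melted ≈ 0.1894 kg.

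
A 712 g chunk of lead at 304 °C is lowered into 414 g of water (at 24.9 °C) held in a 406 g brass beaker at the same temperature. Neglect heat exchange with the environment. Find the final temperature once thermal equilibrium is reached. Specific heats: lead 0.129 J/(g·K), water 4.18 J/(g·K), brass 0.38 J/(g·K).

T_f ≈ 37.9 °C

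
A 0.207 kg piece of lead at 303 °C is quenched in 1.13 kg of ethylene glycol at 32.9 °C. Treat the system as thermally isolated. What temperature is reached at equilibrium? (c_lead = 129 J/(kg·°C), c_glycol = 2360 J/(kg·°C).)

T_f ≈ 35.6 °C

Setting the total heat transfer to zero:
0.207*129*(T − 303) + 1.13*2360*(T − 32.9) = 0
26.7(T − 303) + 2666.8(T − 32.9) = 0
(26.7 + 2666.8) T = 26.7*303 + 2666.8*32.9
T = 95829 / 2693.5 = 35.6 °C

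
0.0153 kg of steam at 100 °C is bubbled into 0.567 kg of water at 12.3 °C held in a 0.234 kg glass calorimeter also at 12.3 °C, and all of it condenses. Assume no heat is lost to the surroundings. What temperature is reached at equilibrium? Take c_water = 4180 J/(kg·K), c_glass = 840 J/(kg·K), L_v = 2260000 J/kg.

Setting the total heat transfer to zero:
condense steam: −0.0153·2260000 = −34578
  condensate cools 100→T: 0.0153·4180·(T − 100) = 63.95(T − 100)
  original water: 2370.1(T − 12.3)
  glass cup: 0.234·840·(T − 12.3) = 196.56(T − 12.3)
2630.6 T = 34578 + 6395.4 + 31569 = 72543
T ≈ 27.58 °C (< 100 °C, so full condensation is consistent).

T_f ≈ 27.6 °C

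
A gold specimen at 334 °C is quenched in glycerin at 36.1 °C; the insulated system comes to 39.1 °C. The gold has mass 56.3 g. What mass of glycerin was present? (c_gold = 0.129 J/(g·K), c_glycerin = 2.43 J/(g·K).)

Heat lost by the gold = heat gained by the glycerin:
56.3×0.129×(334 − 39.1) = m×2.43×(39.1 − 36.1)
7.29 m = 2141.8  ⇒  m ≈ 293.8 g

m ≈ 294 g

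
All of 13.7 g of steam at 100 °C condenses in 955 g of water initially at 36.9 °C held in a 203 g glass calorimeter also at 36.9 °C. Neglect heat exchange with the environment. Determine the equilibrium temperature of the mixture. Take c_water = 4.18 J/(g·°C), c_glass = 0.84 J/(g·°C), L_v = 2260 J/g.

T_f ≈ 45.1 °C

Let T be the final temperature. ΣQ_i = 0:
condense steam: −13.7·2260 = −30962
  condensed water 100 °C→T: 57.27(T − 100)
  original water: 3991.9(T − 36.9)
  cup: 170.52(T − 36.9)
4219.7 T = 30962 + 5726.6 + 153593 = 190282
T ≈ 45.09 °C (< 100 °C, so full condensation is consistent).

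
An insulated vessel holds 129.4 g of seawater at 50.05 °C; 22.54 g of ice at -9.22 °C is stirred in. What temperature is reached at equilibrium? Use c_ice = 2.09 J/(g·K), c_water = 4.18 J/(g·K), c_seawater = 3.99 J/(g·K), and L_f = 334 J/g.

T_f ≈ 29.3 °C

Heat gained plus heat lost sum to zero:
ice -9.22→0 °C: 22.54·2.09·9.22 = 434.34; latent heat to melt: 22.54·334 = 7528.4; warm the meltwater: 94.22 T; seawater: 516.31(T − 50.05)
610.52 T = 25841 − 7962.7 = 17878
T ≈ 29.28 °C (positive, so assuming full melt was valid).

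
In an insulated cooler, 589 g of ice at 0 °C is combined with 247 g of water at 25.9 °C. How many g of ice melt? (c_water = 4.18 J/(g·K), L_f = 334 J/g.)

m_melted ≈ 80.1 g

Heat available from the water dropping to 0 °C: 247·4.18·25.9 = 26741 J.
Melting all 589 g of ice would need 589·334 = 196726 J.
Since 26741 < 196726 J, not all the ice melts; equilibrium is at 0 °C.
Mass melted = 26741/334 ≈ 80.06 g.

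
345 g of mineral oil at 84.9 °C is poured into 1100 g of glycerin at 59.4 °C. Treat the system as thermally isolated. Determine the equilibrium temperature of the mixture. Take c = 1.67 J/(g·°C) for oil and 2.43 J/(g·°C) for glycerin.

T_f ≈ 63.9 °C

T_f is the heat-capacity-weighted average of the initial temperatures:
T_f = (576.15·84.9 + 2673·59.4) / (576.15 + 2673)
    = 207691 / 3249.2 ≈ 63.92 °C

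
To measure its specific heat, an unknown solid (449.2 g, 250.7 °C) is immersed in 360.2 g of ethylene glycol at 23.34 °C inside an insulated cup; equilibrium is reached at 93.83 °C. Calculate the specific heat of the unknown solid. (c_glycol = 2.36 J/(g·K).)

c ≈ 0.85 J/(g·K)

Heat lost by the unknown solid = heat gained by the glycol:
449.2×c×(250.7 − 93.83) = 360.2×2.36×(93.83 − 23.34)
70466 c = 59922  ⇒  c ≈ 0.8504 J/(g·K)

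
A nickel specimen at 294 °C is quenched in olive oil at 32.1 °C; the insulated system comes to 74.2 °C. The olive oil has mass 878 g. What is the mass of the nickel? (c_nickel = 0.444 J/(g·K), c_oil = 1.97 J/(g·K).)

Setting the total heat transfer to zero:
m×0.444×(74.2 − 294) + 878×1.97×(74.2 − 32.1) = 0
-97.59 m = -72819
m = -72819/-97.59 ≈ 746.2 g

m ≈ 746 g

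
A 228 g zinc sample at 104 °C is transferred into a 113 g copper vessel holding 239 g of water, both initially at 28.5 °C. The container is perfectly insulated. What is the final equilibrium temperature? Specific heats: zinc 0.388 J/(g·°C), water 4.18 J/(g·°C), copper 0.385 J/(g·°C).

T_f ≈ 34.4 °C

Heat gained plus heat lost sum to zero:
228×0.388×(T − 104) + 239×4.18×(T − 28.5) + 113×0.385×(T − 28.5) = 0
(88.46 + 999.02 + 43.51) T = 88.46×104 + 999.02×28.5 + 43.51×28.5
T ≈ 34.41 °C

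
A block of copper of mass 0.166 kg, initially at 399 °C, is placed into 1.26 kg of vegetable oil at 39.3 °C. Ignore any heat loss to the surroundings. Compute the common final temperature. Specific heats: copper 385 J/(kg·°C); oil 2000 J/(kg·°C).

Heat gained plus heat lost sum to zero:
0.166×385×(T − 399) + 1.26×2000×(T − 39.3) = 0
63.91(T − 399) + 2520(T − 39.3) = 0
(63.91 + 2520) T = 63.91×399 + 2520×39.3
T = 124536 / 2583.9 = 48.2 °C

T_f ≈ 48.2 °C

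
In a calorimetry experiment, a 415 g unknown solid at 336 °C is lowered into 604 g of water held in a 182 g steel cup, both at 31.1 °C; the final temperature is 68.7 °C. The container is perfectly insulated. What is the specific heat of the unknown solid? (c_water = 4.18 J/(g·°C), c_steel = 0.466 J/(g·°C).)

c ≈ 0.885 J/(g·°C)

Conservation of energy gives ΣQ = 0:
415×c×(68.7 − 336) + 604×4.18×(68.7 − 31.1) + 182×0.466×(68.7 − 31.1) = 0
-110930 c = -98118
c = -98118/-110930 ≈ 0.8845 J/(g·°C)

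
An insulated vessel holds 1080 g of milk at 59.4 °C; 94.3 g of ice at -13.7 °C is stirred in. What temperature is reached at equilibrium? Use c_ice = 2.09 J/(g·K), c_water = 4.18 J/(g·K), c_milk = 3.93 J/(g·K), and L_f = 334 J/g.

Let T be the final temperature. ΣQ_i = 0:
warm ice to 0 °C: 94.3·2.09·(0 − (-13.7)) = 2700.1
  latent heat to melt: 94.3·334 = 31496
  warm the meltwater: 394.17 T
  milk cools: 1080·3.93·(T − 59.4) = 4244.4(T − 59.4)
4638.6 T = 252117 − 34196 = 217921
T ≈ 46.98 °C. Since T > 0 °C, the all-ice-melts assumption holds.

T_f ≈ 47.0 °C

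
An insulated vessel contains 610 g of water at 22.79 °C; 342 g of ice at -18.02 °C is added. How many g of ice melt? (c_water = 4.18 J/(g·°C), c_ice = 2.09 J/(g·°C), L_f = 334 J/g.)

Cooling the water to 0 °C releases 610×4.18×22.79 = 58110 J.
Of that, 342×2.09×18.02 = 12880 J goes to bring the ice to 0 °C, leaving 45230 J.
Melting all 342 g of ice would need 342×334 = 114228 J.
Since 45230 < 114228 J, not all the ice melts; equilibrium is at 0 °C.
Mass melted = 45230/334 ≈ 135.4 g.

m_melted ≈ 135 g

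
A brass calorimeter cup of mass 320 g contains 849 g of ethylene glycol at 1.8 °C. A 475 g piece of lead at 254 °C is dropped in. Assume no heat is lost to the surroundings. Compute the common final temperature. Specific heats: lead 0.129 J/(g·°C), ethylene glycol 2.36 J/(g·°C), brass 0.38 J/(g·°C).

T_f ≈ 8.9 °C

Setting the total heat transfer to zero:
475×0.129×(T − 254) + 849×2.36×(T − 1.8) + 320×0.38×(T − 1.8) = 0
61.27(T − 254) + 2003.6(T − 1.8) + 121.6(T − 1.8) = 0
2186.5 T = 19389
T = 19389/2186.5 ≈ 8.87 °C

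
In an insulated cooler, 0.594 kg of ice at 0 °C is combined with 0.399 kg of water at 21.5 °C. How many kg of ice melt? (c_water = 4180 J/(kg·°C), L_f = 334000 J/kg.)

Water can give up m c ΔT = 0.399×4180×21.5 = 35858 J before reaching 0 °C.
Fully melting the ice requires m_ice L_f = 0.594×334000 = 198396 J.
Since 35858 < 198396 J, not all the ice melts; equilibrium is at 0 °C.
m_melt = 35858 / L_f = 0.1074 kg.

m_melted ≈ 0.107 kg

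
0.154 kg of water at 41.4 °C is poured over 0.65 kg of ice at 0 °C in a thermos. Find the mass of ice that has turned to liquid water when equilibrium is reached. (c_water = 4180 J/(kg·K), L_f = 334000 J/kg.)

Water can give up m c ΔT = 0.154·4180·41.4 = 26650 J before reaching 0 °C.
Melting all 0.65 kg of ice would need 0.65·334000 = 217100 J.
That's not enough to melt it all — equilibrium is at 0 °C with ice remaining.
m_melt = 26650 / L_f = 0.07979 kg.

m_melted ≈ 0.0798 kg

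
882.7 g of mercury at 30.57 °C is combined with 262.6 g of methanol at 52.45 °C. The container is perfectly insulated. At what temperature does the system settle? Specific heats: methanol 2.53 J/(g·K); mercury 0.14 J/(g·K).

|Q_methanol| = |Q_mercury|:
262.6·2.53·(52.45 − T) = 882.7·0.14·(T − 30.57)
664.38(52.45 − T) = 123.58(T − 30.57)
787.96 T = 38624  ⇒  T ≈ 49.02 °C

T_f ≈ 49.0 °C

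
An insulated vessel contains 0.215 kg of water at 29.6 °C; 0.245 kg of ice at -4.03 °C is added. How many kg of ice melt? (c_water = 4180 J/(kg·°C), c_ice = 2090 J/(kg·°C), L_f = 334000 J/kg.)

Cooling the water to 0 °C releases 0.215×4180×29.6 = 26602 J.
Of that, 0.245×2090×4.03 = 2063.6 J goes to bring the ice to 0 °C, leaving 24538 J.
To melt every bit of ice: 0.245×334000 = 81830 J.
That's not enough to melt it all — equilibrium is at 0 °C with ice remaining.
m_melted×334000 = 24538  ⇒  m_melted ≈ 0.07347 kg.

m_melted ≈ 0.0735 kg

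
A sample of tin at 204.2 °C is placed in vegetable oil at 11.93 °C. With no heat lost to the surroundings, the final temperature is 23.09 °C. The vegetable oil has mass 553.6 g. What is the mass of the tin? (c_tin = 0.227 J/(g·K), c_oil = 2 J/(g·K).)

m ≈ 301 g

|Q_tin| = |Q_oil|:
m×0.227×(204.2 − 23.09) = 553.6×2×(23.09 − 11.93)
41.11 m = 12356  ⇒  m ≈ 300.6 g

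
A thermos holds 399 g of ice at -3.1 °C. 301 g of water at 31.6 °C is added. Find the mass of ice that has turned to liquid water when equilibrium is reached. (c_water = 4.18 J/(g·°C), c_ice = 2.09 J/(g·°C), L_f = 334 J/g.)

m_melted ≈ 111 g

Heat available from the water dropping to 0 °C: 301·4.18·31.6 = 39758 J.
Warming the ice to 0 °C takes 399·2.09·3.1 = 2585.1 J, leaving 37173 J for melting.
Melting all 399 g of ice would need 399·334 = 133266 J.
That's not enough to melt it all — equilibrium is at 0 °C with ice remaining.
m_melted·334 = 37173  ⇒  m_melted ≈ 111.3 g.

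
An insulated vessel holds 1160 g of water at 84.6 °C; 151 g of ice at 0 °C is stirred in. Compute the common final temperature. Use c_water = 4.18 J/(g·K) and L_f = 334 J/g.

T_f ≈ 65.7 °C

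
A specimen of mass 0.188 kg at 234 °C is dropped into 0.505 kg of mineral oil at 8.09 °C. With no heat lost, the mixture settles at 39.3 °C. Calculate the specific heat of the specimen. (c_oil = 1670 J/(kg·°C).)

Conservation of energy gives ΣQ = 0:
0.188×c×(39.3 − 234) + 0.505×1670×(39.3 − 8.09) = 0
-36.6 c = -26321
c = -26321/-36.6 ≈ 719.1 J/(kg·°C)

c ≈ 719 J/(kg·°C)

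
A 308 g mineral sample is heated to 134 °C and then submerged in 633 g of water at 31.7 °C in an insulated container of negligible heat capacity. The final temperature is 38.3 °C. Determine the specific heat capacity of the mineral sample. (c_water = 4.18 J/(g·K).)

c ≈ 0.592 J/(g·K)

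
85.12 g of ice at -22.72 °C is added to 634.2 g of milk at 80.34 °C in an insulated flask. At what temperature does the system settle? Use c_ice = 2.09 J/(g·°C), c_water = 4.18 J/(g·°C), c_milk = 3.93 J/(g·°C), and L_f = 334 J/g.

T_f ≈ 58.9 °C

Energy balance with sensible and latent terms:
warm ice to 0 °C: 85.12×2.09×(0 − (-22.72)) = 4041.9; fusion: m_ice L_f = 85.12×334 = 28430; warm the meltwater: 355.8 T; milk cools: 634.2×3.93×(T − 80.34) = 2492.4(T − 80.34)
2848.2 T = 200240 − 32472 = 167768
T ≈ 58.90 °C — above 0 °C, consistent with complete melting.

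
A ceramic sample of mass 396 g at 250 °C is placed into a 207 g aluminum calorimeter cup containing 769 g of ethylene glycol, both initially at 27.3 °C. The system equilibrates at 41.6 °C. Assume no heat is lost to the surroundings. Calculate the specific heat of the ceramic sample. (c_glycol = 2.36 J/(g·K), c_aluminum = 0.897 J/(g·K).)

c ≈ 0.347 J/(g·K)

Taking heat into each body as positive, Σ m c ΔT = 0:
396×c×(41.6 − 250) + 769×2.36×(41.6 − 27.3) + 207×0.897×(41.6 − 27.3) = 0
-82526 c = -28607
c = -28607/-82526 ≈ 0.3466 J/(g·K)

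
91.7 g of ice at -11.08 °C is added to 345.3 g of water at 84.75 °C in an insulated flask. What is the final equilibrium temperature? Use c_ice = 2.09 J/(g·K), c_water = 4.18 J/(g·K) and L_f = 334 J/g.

T_f ≈ 49.0 °C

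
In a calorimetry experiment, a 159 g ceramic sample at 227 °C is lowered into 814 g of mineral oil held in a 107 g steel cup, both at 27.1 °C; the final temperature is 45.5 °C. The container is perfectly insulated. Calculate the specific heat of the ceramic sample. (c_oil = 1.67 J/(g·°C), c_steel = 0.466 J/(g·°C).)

Taking heat into each body as positive, Σ m c ΔT = 0:
159×c×(45.5 − 227) + 814×1.67×(45.5 − 27.1) + 107×0.466×(45.5 − 27.1) = 0
-28858 c = -25930
c = -25930/-28858 ≈ 0.8985 J/(g·°C)

c ≈ 0.899 J/(g·°C)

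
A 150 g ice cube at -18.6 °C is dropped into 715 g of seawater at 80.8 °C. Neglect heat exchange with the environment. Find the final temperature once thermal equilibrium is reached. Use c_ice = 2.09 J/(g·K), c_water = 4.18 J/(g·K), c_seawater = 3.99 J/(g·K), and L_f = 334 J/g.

Heat gained plus heat lost sum to zero:
ice -18.6→0 °C: 150·2.09·18.6 = 5831.1
  melt ice: 150·334 = 50100
  warm the meltwater: 627 T
  seawater cools: 715·3.99·(T − 80.8) = 2852.9(T − 80.8)
3479.9 T = 230510 − 55931 = 174579
T ≈ 50.17 °C (positive, so assuming full melt was valid).

T_f ≈ 50.2 °C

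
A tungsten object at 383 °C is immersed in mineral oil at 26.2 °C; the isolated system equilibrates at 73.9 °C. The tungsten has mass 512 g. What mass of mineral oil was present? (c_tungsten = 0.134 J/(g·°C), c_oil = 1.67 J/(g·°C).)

m ≈ 266 g

Net heat exchanged in the isolated system is zero:
512×0.134×(73.9 − 383) + m×1.67×(73.9 − 26.2) = 0
79.66 m = 21207
m = 21207/79.66 ≈ 266.2 g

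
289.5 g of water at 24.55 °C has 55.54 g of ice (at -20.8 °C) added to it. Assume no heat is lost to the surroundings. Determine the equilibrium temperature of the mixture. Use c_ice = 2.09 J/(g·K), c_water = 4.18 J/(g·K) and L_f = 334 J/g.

Net heat exchanged in the isolated system is zero:
ice -20.8→0 °C: 55.54×2.09×20.8 = 2414.4; fusion: m_ice L_f = 55.54×334 = 18550; warm the meltwater: 232.16 T; water: 1210.1(T − 24.55)
1442.3 T = 29708 − 20965 = 8743.4
T ≈ 6.06 °C. Since T > 0 °C, the all-ice-melts assumption holds.

T_f ≈ 6.1 °C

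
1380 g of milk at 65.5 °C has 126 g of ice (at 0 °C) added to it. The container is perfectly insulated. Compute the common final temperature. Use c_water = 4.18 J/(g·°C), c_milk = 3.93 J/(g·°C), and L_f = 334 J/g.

T_f ≈ 52.6 °C

Conservation of energy gives ΣQ = 0:
latent heat to melt: 126×334 = 42084; warm the meltwater: 526.68 T; milk cools: 1380×3.93×(T − 65.5) = 5423.4(T − 65.5)
5950.1 T = 355233 − 42084 = 313149
T ≈ 52.63 °C — above 0 °C, consistent with complete melting.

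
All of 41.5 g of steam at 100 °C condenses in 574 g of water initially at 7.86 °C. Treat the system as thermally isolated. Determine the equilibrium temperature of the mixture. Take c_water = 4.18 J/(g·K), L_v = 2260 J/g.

Setting the total heat transfer to zero:
latent heat released on condensation: 41.5×2260 = 93790; condensed water 100 °C→T: 173.47(T − 100); water warms: 574×4.18×(T − 7.86) = 2399.3(T − 7.86)
2572.8 T = 93790 + 17347 + 18859 = 129996
T ≈ 50.53 °C (< 100 °C, so full condensation is consistent).

T_f ≈ 50.5 °C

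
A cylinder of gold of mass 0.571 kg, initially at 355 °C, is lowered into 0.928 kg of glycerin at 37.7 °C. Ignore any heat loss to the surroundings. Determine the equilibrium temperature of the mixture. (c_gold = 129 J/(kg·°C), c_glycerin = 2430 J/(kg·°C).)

|Q_gold| = |Q_glycerin|:
0.571×129×(355 − T) = 0.928×2430×(T − 37.7)
73.66(355 − T) = 2255(T − 37.7)
2328.7 T = 111164  ⇒  T ≈ 47.74 °C

T_f ≈ 47.7 °C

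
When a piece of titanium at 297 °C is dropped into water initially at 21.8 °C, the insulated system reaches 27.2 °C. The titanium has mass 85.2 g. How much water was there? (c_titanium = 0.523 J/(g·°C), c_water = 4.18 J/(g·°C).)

m ≈ 533 g

Heat lost by the titanium = heat gained by the water:
85.2·0.523·(297 − 27.2) = m·4.18·(27.2 − 21.8)
22.57 m = 12022  ⇒  m ≈ 532.6 g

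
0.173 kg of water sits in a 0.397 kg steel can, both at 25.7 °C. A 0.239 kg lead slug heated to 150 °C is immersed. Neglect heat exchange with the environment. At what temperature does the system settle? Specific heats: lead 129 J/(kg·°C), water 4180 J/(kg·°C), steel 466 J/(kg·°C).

With ΣQ=0 the equilibrium temperature is the m·c-weighted mean:
T_f = (30.83*150 + 723.14*25.7 + 185*25.7) / (30.83 + 723.14 + 185)
    = 27964 / 938.97 ≈ 29.78 °C

T_f ≈ 29.8 °C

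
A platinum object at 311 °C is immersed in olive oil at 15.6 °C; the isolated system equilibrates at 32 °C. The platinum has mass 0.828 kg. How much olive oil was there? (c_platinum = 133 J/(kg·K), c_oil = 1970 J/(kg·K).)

m ≈ 0.951 kg

Setting the total heat transfer to zero:
0.828·133·(32 − 311) + m·1970·(32 − 15.6) = 0
32308 m = 30725
m = 30725/32308 ≈ 0.951 kg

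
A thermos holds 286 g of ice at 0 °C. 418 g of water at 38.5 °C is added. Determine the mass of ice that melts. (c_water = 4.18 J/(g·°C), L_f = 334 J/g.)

m_melted ≈ 201 g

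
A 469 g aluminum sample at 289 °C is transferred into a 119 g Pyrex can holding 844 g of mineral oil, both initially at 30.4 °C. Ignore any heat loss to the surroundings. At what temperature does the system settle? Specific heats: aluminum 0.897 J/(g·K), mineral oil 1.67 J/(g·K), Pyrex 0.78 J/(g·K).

T_f ≈ 87.0 °C

Setting the total heat transfer to zero:
469·0.897·(T − 289) + 844·1.67·(T − 30.4) + 119·0.78·(T − 30.4) = 0
420.69(T − 289) + 1409.5(T − 30.4) + 92.82(T − 30.4) = 0
1923 T = 167250
T = 167250 / 1923 = 87 °C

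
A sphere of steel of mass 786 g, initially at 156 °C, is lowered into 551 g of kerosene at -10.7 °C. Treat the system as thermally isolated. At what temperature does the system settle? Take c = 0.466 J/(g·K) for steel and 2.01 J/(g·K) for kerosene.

T_f ≈ 30.7 °C

Conservation of energy gives ΣQ = 0:
786·0.466·(T − 156) + 551·2.01·(T − (-10.7)) = 0
1473.8 T = 45289
T ≈ 30.73 °C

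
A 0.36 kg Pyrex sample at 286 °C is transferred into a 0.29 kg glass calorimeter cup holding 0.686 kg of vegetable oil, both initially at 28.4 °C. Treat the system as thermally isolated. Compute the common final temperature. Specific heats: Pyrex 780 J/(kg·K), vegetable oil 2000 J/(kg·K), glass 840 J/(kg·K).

T_f ≈ 66.5 °C

T_f is the heat-capacity-weighted average of the initial temperatures:
T_f = (280.8·286 + 1372·28.4 + 243.6·28.4) / (280.8 + 1372 + 243.6)
    = 126192 / 1896.4 ≈ 66.54 °C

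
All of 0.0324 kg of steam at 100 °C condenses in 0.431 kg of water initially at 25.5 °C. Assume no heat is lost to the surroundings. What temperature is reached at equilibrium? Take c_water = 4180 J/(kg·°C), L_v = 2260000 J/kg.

T_f ≈ 68.5 °C

Net heat exchanged in the isolated system is zero:
steam→water at 100 °C releases m L_v = 0.0324·2260000 = 73224; condensed water 100 °C→T: 135.43(T − 100); water warms: 0.431·4180·(T − 25.5) = 1801.6(T − 25.5)
1937 T = 73224 + 13543 + 45940 = 132707
T ≈ 68.51 °C (< 100 °C, so full condensation is consistent).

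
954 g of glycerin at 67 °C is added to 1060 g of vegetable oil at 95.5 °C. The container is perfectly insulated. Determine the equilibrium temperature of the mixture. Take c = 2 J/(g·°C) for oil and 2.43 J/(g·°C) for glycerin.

Net heat exchanged in the isolated system is zero:
1060×2×(T − 95.5) + 954×2.43×(T − 67) = 0
4438.2 T = 357781
T = 357781 / 4438.2 = 80.6 °C

T_f ≈ 80.6 °C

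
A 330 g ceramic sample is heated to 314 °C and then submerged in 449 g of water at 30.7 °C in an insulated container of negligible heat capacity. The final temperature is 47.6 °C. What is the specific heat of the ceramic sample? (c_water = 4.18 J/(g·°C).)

Heat lost by the ceramic sample = heat gained by the water:
330×c×(314 − 47.6) = 449×4.18×(47.6 − 30.7)
87912 c = 31718  ⇒  c ≈ 0.3608 J/(g·°C)

c ≈ 0.361 J/(g·°C)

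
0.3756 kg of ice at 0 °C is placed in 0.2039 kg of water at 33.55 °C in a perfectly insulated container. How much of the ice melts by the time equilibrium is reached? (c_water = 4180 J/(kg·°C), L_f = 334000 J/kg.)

Cooling the water to 0 °C releases 0.2039·4180·33.55 = 28595 J.
Melting all 0.3756 kg of ice would need 0.3756·334000 = 125450 J.
That's not enough to melt it all — equilibrium is at 0 °C with ice remaining.
m_melt = 28595 / L_f = 0.08561 kg.

m_melted ≈ 0.0856 kg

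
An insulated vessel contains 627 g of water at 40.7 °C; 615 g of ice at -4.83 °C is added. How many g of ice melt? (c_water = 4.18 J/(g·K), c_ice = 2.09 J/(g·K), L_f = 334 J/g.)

Water can give up m c ΔT = 627·4.18·40.7 = 106669 J before reaching 0 °C.
Warming the ice to 0 °C takes 615·2.09·4.83 = 6208.2 J, leaving 100461 J for melting.
To melt every bit of ice: 615·334 = 205410 J.
Since 100461 < 205410 J, not all the ice melts; equilibrium is at 0 °C.
m_melted·334 = 100461  ⇒  m_melted ≈ 300.8 g.

m_melted ≈ 301 g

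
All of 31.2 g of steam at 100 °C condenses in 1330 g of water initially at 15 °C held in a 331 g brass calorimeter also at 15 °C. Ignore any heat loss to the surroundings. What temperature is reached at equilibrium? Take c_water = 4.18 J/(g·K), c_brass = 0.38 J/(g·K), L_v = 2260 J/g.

Sum of m c ΔT and latent-heat terms is zero:
condense steam: −31.2×2260 = −70512; condensed water 100 °C→T: 130.42(T − 100); water warms: 1330×4.18×(T − 15) = 5559.4(T − 15); cup: 125.78(T − 15)
5815.6 T = 70512 + 13042 + 85278 = 168831
T ≈ 29.03 °C — below 100 °C, confirming all the steam condensed.

T_f ≈ 29.0 °C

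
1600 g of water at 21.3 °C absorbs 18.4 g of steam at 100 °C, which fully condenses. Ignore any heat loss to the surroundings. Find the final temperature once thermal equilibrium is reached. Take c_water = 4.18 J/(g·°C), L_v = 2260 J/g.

Energy conservation, ΣQ = 0:
steam→water at 100 °C releases m L_v = 18.4×2260 = 41584
  condensate cools 100→T: 18.4×4.18×(T − 100) = 76.91(T − 100)
  original water: 6688(T − 21.3)
6764.9 T = 41584 + 7691.2 + 142454 = 191730
T ≈ 28.34 °C, under the boiling point, so the assumption holds.

T_f ≈ 28.3 °C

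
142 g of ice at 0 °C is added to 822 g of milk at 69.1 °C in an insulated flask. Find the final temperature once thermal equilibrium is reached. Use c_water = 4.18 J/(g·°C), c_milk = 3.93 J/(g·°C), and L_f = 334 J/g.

Energy conservation, ΣQ = 0:
latent heat to melt: 142×334 = 47428
  warm the meltwater: 593.56 T
  milk cools: 822×3.93×(T − 69.1) = 3230.5(T − 69.1)
3824 T = 223225 − 47428 = 175797
T ≈ 45.97 °C. Since T > 0 °C, the all-ice-melts assumption holds.

T_f ≈ 46.0 °C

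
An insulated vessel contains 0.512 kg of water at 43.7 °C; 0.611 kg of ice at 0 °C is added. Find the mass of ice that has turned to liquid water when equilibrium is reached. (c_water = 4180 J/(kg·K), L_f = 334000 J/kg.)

m_melted ≈ 0.28 kg

Cooling the water to 0 °C releases 0.512·4180·43.7 = 93525 J.
Fully melting the ice requires m_ice L_f = 0.611·334000 = 204074 J.
93525 J < 204074 J, so only part of the ice melts and the system sits at 0 °C.
m_melt = 93525 / L_f = 0.28 kg.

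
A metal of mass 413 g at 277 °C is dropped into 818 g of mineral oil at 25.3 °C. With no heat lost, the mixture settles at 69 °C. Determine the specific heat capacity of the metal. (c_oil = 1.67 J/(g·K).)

Heat gained plus heat lost sum to zero:
413×c×(69 − 277) + 818×1.67×(69 − 25.3) = 0
-85904 c = -59697
c = -59697/-85904 ≈ 0.6949 J/(g·K)

c ≈ 0.695 J/(g·K)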